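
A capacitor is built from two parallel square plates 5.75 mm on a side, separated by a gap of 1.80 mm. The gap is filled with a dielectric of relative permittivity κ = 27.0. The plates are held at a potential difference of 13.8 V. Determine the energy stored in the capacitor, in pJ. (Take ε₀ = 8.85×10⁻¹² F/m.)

U ≈ 418 pJ

A = (5.75 mm)² = 3.31×10⁻⁵ m².
C = κε₀A/d = 27.0 × 8.85×10⁻¹² × 3.31×10⁻⁵ / 1.80×10⁻³ = 4.39×10⁻¹² F.
U = ½CV² = ½ × 4.39×10⁻¹² × (13.8)² = 4.18×10⁻¹⁰ J.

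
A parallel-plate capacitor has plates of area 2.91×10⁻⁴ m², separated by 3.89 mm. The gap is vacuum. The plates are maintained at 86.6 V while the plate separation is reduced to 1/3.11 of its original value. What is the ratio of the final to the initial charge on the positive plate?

3.11

Battery connected ⇒ V is held fixed.
C₂ = 3.11 C₁ and Q = CV, so Q₂/Q₁ = C₂/C₁ = 3.11.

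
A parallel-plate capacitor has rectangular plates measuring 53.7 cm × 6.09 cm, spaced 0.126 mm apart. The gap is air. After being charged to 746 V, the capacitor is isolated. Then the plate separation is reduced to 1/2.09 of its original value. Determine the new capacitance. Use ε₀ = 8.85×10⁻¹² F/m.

4.80 nF

A = 53.7 × 6.09 cm² = 3.27×10⁻² m².
Initially C₁ = ε₀A/d = 8.85×10⁻¹² × 3.27×10⁻² / 1.26×10⁻⁴ = 2.30×10⁻⁹ F.
C = ε₀A/d scales as 1/d, so C₂/C₁ = d₁/d₂ = 2.09.
C₂ = 2.09 × 2.30×10⁻⁹ = 4.80×10⁻⁹ F.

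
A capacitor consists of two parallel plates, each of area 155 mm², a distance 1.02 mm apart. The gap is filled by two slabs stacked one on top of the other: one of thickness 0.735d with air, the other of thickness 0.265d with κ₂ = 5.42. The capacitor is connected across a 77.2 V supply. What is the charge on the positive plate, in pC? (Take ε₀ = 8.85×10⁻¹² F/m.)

132 pC

A = 155 mm² = 1.55×10⁻⁴ m².
Stacked slabs ⇒ two capacitors in series, each with the full plate area.
C₁ = κ₁ε₀A/d₁ = 1.00 × 8.85×10⁻¹² × 1.55×10⁻⁴ / 7.50×10⁻⁴ = 1.83×10⁻¹² F.
C₂ = κ₂ε₀A/d₂ = 5.42 × 8.85×10⁻¹² × 1.55×10⁻⁴ / 2.70×10⁻⁴ = 2.75×10⁻¹¹ F.
C = (1/C₁ + 1/C₂)⁻¹ = 1.72×10⁻¹² F.
Q = CV = 1.72×10⁻¹² × 77.2 = 1.32×10⁻¹⁰ C.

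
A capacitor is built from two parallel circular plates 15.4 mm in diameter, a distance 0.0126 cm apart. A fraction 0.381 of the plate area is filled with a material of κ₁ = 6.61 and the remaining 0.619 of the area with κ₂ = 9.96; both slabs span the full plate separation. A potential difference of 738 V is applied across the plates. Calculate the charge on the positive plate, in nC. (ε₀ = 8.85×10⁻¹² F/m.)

A = π(15.4/2 mm)² = 1.86×10⁻⁴ m².
Side-by-side slabs ⇒ two capacitors in parallel, each spanning the full gap.
C₁ = κ₁ε₀A₁/d = 6.61 × 8.85×10⁻¹² × 7.10×10⁻⁵ / 1.26×10⁻⁴ = 3.29×10⁻¹¹ F.
C₂ = κ₂ε₀A₂/d = 9.96 × 8.85×10⁻¹² × 1.15×10⁻⁴ / 1.26×10⁻⁴ = 8.07×10⁻¹¹ F.
C = C₁ + C₂ = 1.14×10⁻¹⁰ F.
Q = CV = 1.14×10⁻¹⁰ × 738 = 8.38×10⁻⁸ C.

Q ≈ 83.8 nC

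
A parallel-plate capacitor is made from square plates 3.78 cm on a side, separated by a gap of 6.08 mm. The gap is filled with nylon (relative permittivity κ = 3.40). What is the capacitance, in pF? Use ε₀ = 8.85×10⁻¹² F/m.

A = (3.78 cm)² = 1.43×10⁻³ m².
C = κε₀A/d = 3.40 × 8.85×10⁻¹² × 1.43×10⁻³ / 6.08×10⁻³ = 7.07×10⁻¹² F.

C ≈ 7.07 pF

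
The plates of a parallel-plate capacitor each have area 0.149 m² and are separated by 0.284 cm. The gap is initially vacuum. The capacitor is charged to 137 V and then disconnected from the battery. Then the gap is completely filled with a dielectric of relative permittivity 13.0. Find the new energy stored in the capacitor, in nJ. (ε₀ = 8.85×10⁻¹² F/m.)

U ≈ 335 nJ

Initially C₁ = ε₀A/d = 8.85×10⁻¹² × 0.149 / 2.84×10⁻³ = 4.64×10⁻¹⁰ F.
U₁ = 4.36×10⁻⁶ J.
Isolated ⇒ Q is held fixed. C₂ = 13.0 C₁ and U = Q²/(2C), so U₂/U₁ = C₁/C₂ = 0.0769.
U₂ = 0.0769 × 4.36×10⁻⁶ = 3.35×10⁻⁷ J.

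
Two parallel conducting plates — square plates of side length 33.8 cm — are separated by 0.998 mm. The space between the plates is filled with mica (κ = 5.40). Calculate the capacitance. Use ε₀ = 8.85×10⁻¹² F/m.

C ≈ 5.47 nF

A = (33.8 cm)² = 0.114 m².
C = κε₀A/d = 5.40 × 8.85×10⁻¹² × 0.114 / 9.98×10⁻⁴ = 5.47×10⁻⁹ F.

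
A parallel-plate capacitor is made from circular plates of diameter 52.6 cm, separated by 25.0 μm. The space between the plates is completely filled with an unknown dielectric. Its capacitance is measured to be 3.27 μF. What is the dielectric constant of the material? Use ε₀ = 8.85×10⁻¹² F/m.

κ ≈ 42.5

A = π(52.6/2 cm)² = 0.217 m².
κ = Cd/(ε₀A) = 3.27×10⁻⁶ × 2.50×10⁻⁵ / (8.85×10⁻¹² × 0.217) = 42.5.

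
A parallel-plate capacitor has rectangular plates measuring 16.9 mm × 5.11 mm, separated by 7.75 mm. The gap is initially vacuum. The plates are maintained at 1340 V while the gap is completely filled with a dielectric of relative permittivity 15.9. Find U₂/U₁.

Battery connected ⇒ V is held fixed.
C₂ = 15.9 C₁ and U = ½CV², so U₂/U₁ = C₂/C₁ = 15.9.

U₂/U₁ ≈ 15.9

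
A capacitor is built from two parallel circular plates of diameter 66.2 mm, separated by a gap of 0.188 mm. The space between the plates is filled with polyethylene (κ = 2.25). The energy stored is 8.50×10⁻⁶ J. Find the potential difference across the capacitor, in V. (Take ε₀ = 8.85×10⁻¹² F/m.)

A = π(66.2/2 mm)² = 3.44×10⁻³ m².
C = κε₀A/d = 2.25 × 8.85×10⁻¹² × 3.44×10⁻³ / 1.88×10⁻⁴ = 3.65×10⁻¹⁰ F.
V = √(2U/C) = √(2 × 8.50×10⁻⁶ / 3.65×10⁻¹⁰) = 2.16×10² V.

V ≈ 216 V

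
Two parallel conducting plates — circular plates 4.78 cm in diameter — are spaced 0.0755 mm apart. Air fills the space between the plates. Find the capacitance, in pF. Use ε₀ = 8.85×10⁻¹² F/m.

A = π(4.78/2 cm)² = 1.79×10⁻³ m².
C = ε₀A/d = 8.85×10⁻¹² × 1.79×10⁻³ / 7.55×10⁻⁵ = 2.10×10⁻¹⁰ F.

C ≈ 210 pF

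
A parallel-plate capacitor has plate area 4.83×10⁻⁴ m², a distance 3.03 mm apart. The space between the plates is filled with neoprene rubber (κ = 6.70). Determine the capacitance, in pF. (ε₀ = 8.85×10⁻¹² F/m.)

C = κε₀A/d = 6.70 × 8.85×10⁻¹² × 4.83×10⁻⁴ / 3.03×10⁻³ = 9.45×10⁻¹² F.

C ≈ 9.45 pF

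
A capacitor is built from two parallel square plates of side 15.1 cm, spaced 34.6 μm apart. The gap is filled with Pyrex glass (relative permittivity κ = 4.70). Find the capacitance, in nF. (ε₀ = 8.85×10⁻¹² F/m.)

A = (15.1 cm)² = 2.28×10⁻² m².
C = κε₀A/d = 4.70 × 8.85×10⁻¹² × 2.28×10⁻² / 3.46×10⁻⁵ = 2.74×10⁻⁸ F.

C ≈ 27.4 nF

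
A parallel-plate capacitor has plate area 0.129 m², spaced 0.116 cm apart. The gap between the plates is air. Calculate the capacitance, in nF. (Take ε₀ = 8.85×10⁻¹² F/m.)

C = ε₀A/d = 8.85×10⁻¹² × 0.129 / 1.16×10⁻³ = 9.84×10⁻¹⁰ F.

C ≈ 0.984 nF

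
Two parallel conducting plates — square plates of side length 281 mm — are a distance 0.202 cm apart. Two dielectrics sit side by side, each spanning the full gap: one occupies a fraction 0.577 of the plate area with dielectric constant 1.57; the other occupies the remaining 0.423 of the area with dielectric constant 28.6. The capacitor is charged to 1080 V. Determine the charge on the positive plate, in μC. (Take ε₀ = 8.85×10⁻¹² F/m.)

Q ≈ 4.86 μC

A = (281 mm)² = 7.90×10⁻² m².
Side-by-side slabs ⇒ two capacitors in parallel, each spanning the full gap.
C₁ = κ₁ε₀A₁/d = 1.57 × 8.85×10⁻¹² × 4.56×10⁻² / 2.02×10⁻³ = 3.13×10⁻¹⁰ F.
C₂ = κ₂ε₀A₂/d = 28.6 × 8.85×10⁻¹² × 3.34×10⁻² / 2.02×10⁻³ = 4.19×10⁻⁹ F.
C = C₁ + C₂ = 4.50×10⁻⁹ F.
Q = CV = 4.50×10⁻⁹ × 1080 = 4.86×10⁻⁶ C.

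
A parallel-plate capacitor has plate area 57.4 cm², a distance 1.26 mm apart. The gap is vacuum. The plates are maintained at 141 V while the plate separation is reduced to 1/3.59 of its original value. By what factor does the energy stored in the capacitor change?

U₂/U₁ ≈ 3.59

Battery connected ⇒ V is held fixed.
C₂ = 3.59 C₁ and U = ½CV², so U₂/U₁ = C₂/C₁ = 3.59.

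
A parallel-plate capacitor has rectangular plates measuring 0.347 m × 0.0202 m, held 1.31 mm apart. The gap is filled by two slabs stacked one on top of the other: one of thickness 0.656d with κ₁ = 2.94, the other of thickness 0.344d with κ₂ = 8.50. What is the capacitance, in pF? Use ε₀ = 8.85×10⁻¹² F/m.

180 pF

A = 0.347 × 0.0202 m² = 7.01×10⁻³ m².
Stacked slabs ⇒ two capacitors in series, each with the full plate area.
C₁ = κ₁ε₀A/d₁ = 2.94 × 8.85×10⁻¹² × 7.01×10⁻³ / 8.59×10⁻⁴ = 2.12×10⁻¹⁰ F.
C₂ = κ₂ε₀A/d₂ = 8.50 × 8.85×10⁻¹² × 7.01×10⁻³ / 4.51×10⁻⁴ = 1.17×10⁻⁹ F.
C = (1/C₁ + 1/C₂)⁻¹ = 1.80×10⁻¹⁰ F.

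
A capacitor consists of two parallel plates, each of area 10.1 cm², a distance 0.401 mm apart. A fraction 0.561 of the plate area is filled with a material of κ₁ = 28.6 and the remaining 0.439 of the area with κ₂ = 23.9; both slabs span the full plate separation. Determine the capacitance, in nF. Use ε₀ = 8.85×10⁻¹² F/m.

C ≈ 0.592 nF

A = 10.1 cm² = 1.01×10⁻³ m².
Side-by-side slabs ⇒ two capacitors in parallel, each spanning the full gap.
C₁ = κ₁ε₀A₁/d = 28.6 × 8.85×10⁻¹² × 5.67×10⁻⁴ / 4.01×10⁻⁴ = 3.58×10⁻¹⁰ F.
C₂ = κ₂ε₀A₂/d = 23.9 × 8.85×10⁻¹² × 4.43×10⁻⁴ / 4.01×10⁻⁴ = 2.34×10⁻¹⁰ F.
C = C₁ + C₂ = 5.92×10⁻¹⁰ F.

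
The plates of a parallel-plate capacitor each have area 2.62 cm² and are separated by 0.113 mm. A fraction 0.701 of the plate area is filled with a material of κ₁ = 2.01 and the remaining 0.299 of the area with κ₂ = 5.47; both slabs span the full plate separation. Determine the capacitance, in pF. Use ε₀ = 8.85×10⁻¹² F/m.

C ≈ 62.5 pF

A = 2.62 cm² = 2.62×10⁻⁴ m².
Side-by-side slabs ⇒ two capacitors in parallel, each spanning the full gap.
C₁ = κ₁ε₀A₁/d = 2.01 × 8.85×10⁻¹² × 1.84×10⁻⁴ / 1.13×10⁻⁴ = 2.89×10⁻¹¹ F.
C₂ = κ₂ε₀A₂/d = 5.47 × 8.85×10⁻¹² × 7.83×10⁻⁵ / 1.13×10⁻⁴ = 3.36×10⁻¹¹ F.
C = C₁ + C₂ = 6.25×10⁻¹¹ F.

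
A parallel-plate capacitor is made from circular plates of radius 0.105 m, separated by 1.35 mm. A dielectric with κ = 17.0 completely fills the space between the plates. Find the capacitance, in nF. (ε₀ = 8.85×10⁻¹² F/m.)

C ≈ 3.86 nF

A = π(0.105 m)² = 3.46×10⁻² m².
C = κε₀A/d = 17.0 × 8.85×10⁻¹² × 3.46×10⁻² / 1.35×10⁻³ = 3.86×10⁻⁹ F.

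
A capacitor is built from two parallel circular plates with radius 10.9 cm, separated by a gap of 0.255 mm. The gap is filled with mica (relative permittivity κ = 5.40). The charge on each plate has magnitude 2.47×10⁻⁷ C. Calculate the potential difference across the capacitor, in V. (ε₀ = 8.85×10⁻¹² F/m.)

35.3 V

A = π(10.9 cm)² = 3.73×10⁻² m².
C = κε₀A/d = 5.40 × 8.85×10⁻¹² × 3.73×10⁻² / 2.55×10⁻⁴ = 7.00×10⁻⁹ F.
V = Q/C = 2.47×10⁻⁷ / 7.00×10⁻⁹ = 35.3 V.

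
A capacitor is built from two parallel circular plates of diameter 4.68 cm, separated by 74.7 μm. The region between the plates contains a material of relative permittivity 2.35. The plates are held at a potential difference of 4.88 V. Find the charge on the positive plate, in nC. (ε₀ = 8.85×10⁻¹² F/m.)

A = π(4.68/2 cm)² = 1.72×10⁻³ m².
C = κε₀A/d = 2.35 × 8.85×10⁻¹² × 1.72×10⁻³ / 7.47×10⁻⁵ = 4.79×10⁻¹⁰ F.
Q = CV = 4.79×10⁻¹⁰ × 4.88 = 2.34×10⁻⁹ C.

Q ≈ 2.34 nC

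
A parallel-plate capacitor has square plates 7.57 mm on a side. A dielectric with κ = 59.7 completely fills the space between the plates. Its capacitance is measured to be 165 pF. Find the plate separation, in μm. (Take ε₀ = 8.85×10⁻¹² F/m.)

183 μm

A = (7.57 mm)² = 5.73×10⁻⁵ m².
d = κε₀A/C = 59.7 × 8.85×10⁻¹² × 5.73×10⁻⁵ / 1.65×10⁻¹⁰ = 1.83×10⁻⁴ m.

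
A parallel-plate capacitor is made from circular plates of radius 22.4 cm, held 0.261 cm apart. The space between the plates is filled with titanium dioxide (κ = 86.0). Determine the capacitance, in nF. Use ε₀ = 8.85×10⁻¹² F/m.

A = π(22.4 cm)² = 0.158 m².
C = κε₀A/d = 86.0 × 8.85×10⁻¹² × 0.158 / 2.61×10⁻³ = 4.60×10⁻⁸ F.

46.0 nF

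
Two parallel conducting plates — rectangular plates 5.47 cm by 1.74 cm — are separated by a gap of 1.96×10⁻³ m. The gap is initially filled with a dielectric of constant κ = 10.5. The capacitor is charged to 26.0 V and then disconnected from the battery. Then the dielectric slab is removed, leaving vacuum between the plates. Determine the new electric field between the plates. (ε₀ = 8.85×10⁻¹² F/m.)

A = 5.47 × 1.74 cm² = 9.52×10⁻⁴ m².
Initially C₁ = κε₀A/d = 10.5 × 8.85×10⁻¹² × 9.52×10⁻⁴ / 1.96×10⁻³ = 4.51×10⁻¹¹ F.
E₁ = 1.33×10⁴ V/m.
Isolated ⇒ Q is held fixed. V₂ = Q/C₂ = V₁/0.0952; E = V/d, so E₂/E₁ = (V₂/V₁)(d₁/d₂) = 10.5.
E₂ = 10.5 × 1.33×10⁴ = 1.39×10⁵ V/m.

139 kV/m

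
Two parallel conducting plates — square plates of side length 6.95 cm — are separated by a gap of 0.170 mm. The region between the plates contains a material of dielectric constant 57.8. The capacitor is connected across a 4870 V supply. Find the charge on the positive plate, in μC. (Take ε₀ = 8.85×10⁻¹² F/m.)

A = (6.95 cm)² = 4.83×10⁻³ m².
C = κε₀A/d = 57.8 × 8.85×10⁻¹² × 4.83×10⁻³ / 1.70×10⁻⁴ = 1.45×10⁻⁸ F.
Q = CV = 1.45×10⁻⁸ × 4870 = 7.08×10⁻⁵ C.

70.8 μC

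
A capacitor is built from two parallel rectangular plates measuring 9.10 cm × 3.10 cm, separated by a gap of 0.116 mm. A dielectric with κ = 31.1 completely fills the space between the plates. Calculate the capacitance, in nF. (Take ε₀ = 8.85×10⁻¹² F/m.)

6.69 nF

A = 9.10 × 3.10 cm² = 2.82×10⁻³ m².
C = κε₀A/d = 31.1 × 8.85×10⁻¹² × 2.82×10⁻³ / 1.16×10⁻⁴ = 6.69×10⁻⁹ F.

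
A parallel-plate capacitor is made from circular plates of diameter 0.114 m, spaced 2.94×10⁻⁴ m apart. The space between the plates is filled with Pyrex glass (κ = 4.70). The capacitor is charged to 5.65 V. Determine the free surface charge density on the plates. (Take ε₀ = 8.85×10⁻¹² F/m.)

σ ≈ 0.799 μC/m²

A = π(0.114/2 m)² = 1.02×10⁻² m².
C = κε₀A/d = 4.70 × 8.85×10⁻¹² × 1.02×10⁻² / 2.94×10⁻⁴ = 1.44×10⁻⁹ F.
σ = Q/A = CV/A = 1.44×10⁻⁹ × 5.65 / 1.02×10⁻² = 7.99×10⁻⁷ C/m².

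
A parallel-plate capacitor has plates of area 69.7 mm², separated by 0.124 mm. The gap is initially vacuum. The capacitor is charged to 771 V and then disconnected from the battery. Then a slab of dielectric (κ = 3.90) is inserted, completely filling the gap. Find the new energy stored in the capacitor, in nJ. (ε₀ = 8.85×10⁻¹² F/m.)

A = 69.7 mm² = 6.97×10⁻⁵ m².
Initially C₁ = ε₀A/d = 8.85×10⁻¹² × 6.97×10⁻⁵ / 1.24×10⁻⁴ = 4.97×10⁻¹² F.
U₁ = 1.48×10⁻⁶ J.
Isolated ⇒ Q is held fixed. C₂ = 3.90 C₁ and U = Q²/(2C), so U₂/U₁ = C₁/C₂ = 0.256.
U₂ = 0.256 × 1.48×10⁻⁶ = 3.79×10⁻⁷ J.

379 nJ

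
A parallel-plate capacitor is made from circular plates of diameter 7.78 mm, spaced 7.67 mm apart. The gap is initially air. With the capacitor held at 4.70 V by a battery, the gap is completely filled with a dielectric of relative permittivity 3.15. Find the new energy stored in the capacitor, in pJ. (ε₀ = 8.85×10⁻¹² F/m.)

A = π(7.78/2 mm)² = 4.75×10⁻⁵ m².
Initially C₁ = ε₀A/d = 8.85×10⁻¹² × 4.75×10⁻⁵ / 7.67×10⁻³ = 5.49×10⁻¹⁴ F.
U₁ = 6.06×10⁻¹³ J.
Battery connected ⇒ V is held fixed. C₂ = 3.15 C₁ and U = ½CV², so U₂/U₁ = C₂/C₁ = 3.15.
U₂ = 3.15 × 6.06×10⁻¹³ = 1.91×10⁻¹² J.

1.91 pJ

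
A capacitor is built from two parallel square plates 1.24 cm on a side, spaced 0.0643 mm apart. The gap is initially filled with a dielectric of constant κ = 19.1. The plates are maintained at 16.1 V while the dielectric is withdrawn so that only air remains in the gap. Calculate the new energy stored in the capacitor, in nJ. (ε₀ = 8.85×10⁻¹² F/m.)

2.74 nJ

A = (1.24 cm)² = 1.54×10⁻⁴ m².
Initially C₁ = κε₀A/d = 19.1 × 8.85×10⁻¹² × 1.54×10⁻⁴ / 6.43×10⁻⁵ = 4.04×10⁻¹⁰ F.
U₁ = 5.24×10⁻⁸ J.
Battery connected ⇒ V is held fixed. C₂ = 0.0524 C₁ and U = ½CV², so U₂/U₁ = C₂/C₁ = 0.0524.
U₂ = 0.0524 × 5.24×10⁻⁸ = 2.74×10⁻⁹ J.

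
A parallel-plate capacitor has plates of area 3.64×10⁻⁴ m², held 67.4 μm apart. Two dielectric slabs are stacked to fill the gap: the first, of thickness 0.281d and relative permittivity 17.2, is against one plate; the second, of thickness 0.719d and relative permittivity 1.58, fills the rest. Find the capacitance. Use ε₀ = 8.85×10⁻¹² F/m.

Stacked slabs ⇒ two capacitors in series, each with the full plate area.
C₁ = κ₁ε₀A/d₁ = 17.2 × 8.85×10⁻¹² × 3.64×10⁻⁴ / 1.89×10⁻⁵ = 2.93×10⁻⁹ F.
C₂ = κ₂ε₀A/d₂ = 1.58 × 8.85×10⁻¹² × 3.64×10⁻⁴ / 4.85×10⁻⁵ = 1.05×10⁻¹⁰ F.
C = (1/C₁ + 1/C₂)⁻¹ = 1.01×10⁻¹⁰ F.

101 pF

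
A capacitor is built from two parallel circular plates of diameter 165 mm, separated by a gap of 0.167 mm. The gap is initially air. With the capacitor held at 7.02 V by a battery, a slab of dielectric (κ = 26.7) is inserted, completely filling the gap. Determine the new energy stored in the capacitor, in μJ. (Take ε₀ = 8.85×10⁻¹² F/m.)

0.745 μJ

A = π(165/2 mm)² = 2.14×10⁻² m².
Initially C₁ = ε₀A/d = 8.85×10⁻¹² × 2.14×10⁻² / 1.67×10⁻⁴ = 1.13×10⁻⁹ F.
U₁ = 2.79×10⁻⁸ J.
Battery connected ⇒ V is held fixed. C₂ = 26.7 C₁ and U = ½CV², so U₂/U₁ = C₂/C₁ = 26.7.
U₂ = 26.7 × 2.79×10⁻⁸ = 7.45×10⁻⁷ J.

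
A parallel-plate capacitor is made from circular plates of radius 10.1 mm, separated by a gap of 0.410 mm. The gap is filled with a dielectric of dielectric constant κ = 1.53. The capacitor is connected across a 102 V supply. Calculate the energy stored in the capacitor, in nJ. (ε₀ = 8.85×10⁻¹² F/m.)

55.1 nJ

A = π(10.1 mm)² = 3.20×10⁻⁴ m².
C = κε₀A/d = 1.53 × 8.85×10⁻¹² × 3.20×10⁻⁴ / 4.10×10⁻⁴ = 1.06×10⁻¹¹ F.
U = ½CV² = ½ × 1.06×10⁻¹¹ × (102)² = 5.51×10⁻⁸ J.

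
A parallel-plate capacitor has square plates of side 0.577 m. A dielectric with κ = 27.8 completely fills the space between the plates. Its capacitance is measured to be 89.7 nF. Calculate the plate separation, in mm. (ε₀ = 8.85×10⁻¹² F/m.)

d ≈ 0.913 mm

A = (0.577 m)² = 0.333 m².
d = κε₀A/C = 27.8 × 8.85×10⁻¹² × 0.333 / 8.97×10⁻⁸ = 9.13×10⁻⁴ m.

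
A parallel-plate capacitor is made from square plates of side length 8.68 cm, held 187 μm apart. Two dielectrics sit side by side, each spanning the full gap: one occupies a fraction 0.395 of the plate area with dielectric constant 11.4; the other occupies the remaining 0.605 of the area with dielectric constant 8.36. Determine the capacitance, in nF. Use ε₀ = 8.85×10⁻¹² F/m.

A = (8.68 cm)² = 7.53×10⁻³ m².
Side-by-side slabs ⇒ two capacitors in parallel, each spanning the full gap.
C₁ = κ₁ε₀A₁/d = 11.4 × 8.85×10⁻¹² × 2.98×10⁻³ / 1.87×10⁻⁴ = 1.61×10⁻⁹ F.
C₂ = κ₂ε₀A₂/d = 8.36 × 8.85×10⁻¹² × 4.56×10⁻³ / 1.87×10⁻⁴ = 1.80×10⁻⁹ F.
C = C₁ + C₂ = 3.41×10⁻⁹ F.

C ≈ 3.41 nF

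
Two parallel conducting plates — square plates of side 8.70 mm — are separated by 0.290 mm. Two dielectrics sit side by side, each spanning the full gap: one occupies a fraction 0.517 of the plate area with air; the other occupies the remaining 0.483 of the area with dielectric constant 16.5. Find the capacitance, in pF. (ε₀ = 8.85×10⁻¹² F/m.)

C ≈ 19.6 pF

A = (8.70 mm)² = 7.57×10⁻⁵ m².
Side-by-side slabs ⇒ two capacitors in parallel, each spanning the full gap.
C₁ = κ₁ε₀A₁/d = 1.00 × 8.85×10⁻¹² × 3.91×10⁻⁵ / 2.90×10⁻⁴ = 1.19×10⁻¹² F.
C₂ = κ₂ε₀A₂/d = 16.5 × 8.85×10⁻¹² × 3.66×10⁻⁵ / 2.90×10⁻⁴ = 1.84×10⁻¹¹ F.
C = C₁ + C₂ = 1.96×10⁻¹¹ F.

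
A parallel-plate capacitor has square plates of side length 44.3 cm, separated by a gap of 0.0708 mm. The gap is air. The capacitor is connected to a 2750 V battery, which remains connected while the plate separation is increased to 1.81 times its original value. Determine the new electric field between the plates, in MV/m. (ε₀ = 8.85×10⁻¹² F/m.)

E ≈ 21.5 MV/m

A = (44.3 cm)² = 0.196 m².
Initially C₁ = ε₀A/d = 8.85×10⁻¹² × 0.196 / 7.08×10⁻⁵ = 2.45×10⁻⁸ F.
E₁ = 3.88×10⁷ V/m.
Battery connected ⇒ V is held fixed. E = V/d, so E₂/E₁ = d₁/d₂ = 0.552.
E₂ = 0.552 × 3.88×10⁷ = 2.15×10⁷ V/m.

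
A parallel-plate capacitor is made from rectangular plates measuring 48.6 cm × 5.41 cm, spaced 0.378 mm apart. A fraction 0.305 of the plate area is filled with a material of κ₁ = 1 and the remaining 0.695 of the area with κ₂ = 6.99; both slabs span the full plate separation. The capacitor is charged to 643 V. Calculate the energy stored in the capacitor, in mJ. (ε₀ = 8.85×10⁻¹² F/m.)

0.657 mJ

A = 48.6 × 5.41 cm² = 2.63×10⁻² m².
Side-by-side slabs ⇒ two capacitors in parallel, each spanning the full gap.
C₁ = κ₁ε₀A₁/d = 1.00 × 8.85×10⁻¹² × 8.02×10⁻³ / 3.78×10⁻⁴ = 1.88×10⁻¹⁰ F.
C₂ = κ₂ε₀A₂/d = 6.99 × 8.85×10⁻¹² × 1.83×10⁻² / 3.78×10⁻⁴ = 2.99×10⁻⁹ F.
C = C₁ + C₂ = 3.18×10⁻⁹ F.
U = ½CV² = ½ × 3.18×10⁻⁹ × (643)² = 6.57×10⁻⁴ J.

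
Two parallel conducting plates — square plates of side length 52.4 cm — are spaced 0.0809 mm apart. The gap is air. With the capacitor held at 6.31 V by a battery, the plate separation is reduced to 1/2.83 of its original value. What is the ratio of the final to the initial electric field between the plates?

2.83

Battery connected ⇒ V is held fixed.
E = V/d, so E₂/E₁ = d₁/d₂ = 2.83.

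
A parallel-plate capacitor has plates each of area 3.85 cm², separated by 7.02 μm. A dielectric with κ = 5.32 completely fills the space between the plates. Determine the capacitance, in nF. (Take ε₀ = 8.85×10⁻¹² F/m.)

2.58 nF

A = 3.85 cm² = 3.85×10⁻⁴ m².
C = κε₀A/d = 5.32 × 8.85×10⁻¹² × 3.85×10⁻⁴ / 7.02×10⁻⁶ = 2.58×10⁻⁹ F.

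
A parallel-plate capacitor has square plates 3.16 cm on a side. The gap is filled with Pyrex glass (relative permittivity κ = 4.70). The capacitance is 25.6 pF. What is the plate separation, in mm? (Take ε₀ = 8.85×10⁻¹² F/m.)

A = (3.16 cm)² = 9.99×10⁻⁴ m².
d = κε₀A/C = 4.70 × 8.85×10⁻¹² × 9.99×10⁻⁴ / 2.56×10⁻¹¹ = 1.62×10⁻³ m.

d ≈ 1.62 mm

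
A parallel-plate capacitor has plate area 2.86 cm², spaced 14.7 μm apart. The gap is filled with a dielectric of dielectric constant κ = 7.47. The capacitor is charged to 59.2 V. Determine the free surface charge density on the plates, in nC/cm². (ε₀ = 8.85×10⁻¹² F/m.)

σ ≈ 26.6 nC/cm²

A = 2.86 cm² = 2.86×10⁻⁴ m².
C = κε₀A/d = 7.47 × 8.85×10⁻¹² × 2.86×10⁻⁴ / 1.47×10⁻⁵ = 1.29×10⁻⁹ F.
σ = Q/A = CV/A = 1.29×10⁻⁹ × 59.2 / 2.86×10⁻⁴ = 2.66×10⁻⁴ C/m².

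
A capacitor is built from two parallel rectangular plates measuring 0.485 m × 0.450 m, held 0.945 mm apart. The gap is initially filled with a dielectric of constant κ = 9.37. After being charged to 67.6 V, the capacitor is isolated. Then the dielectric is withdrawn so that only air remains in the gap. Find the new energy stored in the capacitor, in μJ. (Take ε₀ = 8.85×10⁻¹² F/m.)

A = 0.485 × 0.450 m² = 0.218 m².
Initially C₁ = κε₀A/d = 9.37 × 8.85×10⁻¹² × 0.218 / 9.45×10⁻⁴ = 1.92×10⁻⁸ F.
U₁ = 4.38×10⁻⁵ J.
Isolated ⇒ Q is held fixed. C₂ = 0.107 C₁ and U = Q²/(2C), so U₂/U₁ = C₁/C₂ = 9.37.
U₂ = 9.37 × 4.38×10⁻⁵ = 4.10×10⁻⁴ J.

410 μJ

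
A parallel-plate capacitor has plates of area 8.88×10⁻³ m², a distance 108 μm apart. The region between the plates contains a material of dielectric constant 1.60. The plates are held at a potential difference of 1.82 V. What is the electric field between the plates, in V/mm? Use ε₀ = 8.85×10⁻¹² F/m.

E = V/d = 1.82 / 1.08×10⁻⁴ = 1.69×10⁴ V/m.

E ≈ 16.9 V/mm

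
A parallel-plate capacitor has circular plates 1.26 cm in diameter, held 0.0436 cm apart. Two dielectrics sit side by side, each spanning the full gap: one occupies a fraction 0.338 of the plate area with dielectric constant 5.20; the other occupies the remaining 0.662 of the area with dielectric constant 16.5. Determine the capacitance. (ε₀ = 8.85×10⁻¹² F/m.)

C ≈ 32.1 pF

A = π(1.26/2 cm)² = 1.25×10⁻⁴ m².
Side-by-side slabs ⇒ two capacitors in parallel, each spanning the full gap.
C₁ = κ₁ε₀A₁/d = 5.20 × 8.85×10⁻¹² × 4.21×10⁻⁵ / 4.36×10⁻⁴ = 4.45×10⁻¹² F.
C₂ = κ₂ε₀A₂/d = 16.5 × 8.85×10⁻¹² × 8.25×10⁻⁵ / 4.36×10⁻⁴ = 2.76×10⁻¹¹ F.
C = C₁ + C₂ = 3.21×10⁻¹¹ F.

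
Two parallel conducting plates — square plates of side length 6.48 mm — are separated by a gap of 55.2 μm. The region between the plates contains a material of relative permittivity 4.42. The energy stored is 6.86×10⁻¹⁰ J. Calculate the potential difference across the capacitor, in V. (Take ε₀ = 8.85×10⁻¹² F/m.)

V ≈ 6.79 V

A = (6.48 mm)² = 4.20×10⁻⁵ m².
C = κε₀A/d = 4.42 × 8.85×10⁻¹² × 4.20×10⁻⁵ / 5.52×10⁻⁵ = 2.98×10⁻¹¹ F.
V = √(2U/C) = √(2 × 6.86×10⁻¹⁰ / 2.98×10⁻¹¹) = 6.79 V.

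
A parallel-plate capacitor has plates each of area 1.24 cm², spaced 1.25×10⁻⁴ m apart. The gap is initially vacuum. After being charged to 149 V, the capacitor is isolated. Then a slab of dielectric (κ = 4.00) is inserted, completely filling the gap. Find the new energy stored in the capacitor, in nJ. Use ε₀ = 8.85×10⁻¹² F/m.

U ≈ 24.4 nJ

A = 1.24 cm² = 1.24×10⁻⁴ m².
Initially C₁ = ε₀A/d = 8.85×10⁻¹² × 1.24×10⁻⁴ / 1.25×10⁻⁴ = 8.78×10⁻¹² F.
U₁ = 9.75×10⁻⁸ J.
Isolated ⇒ Q is held fixed. C₂ = 4.00 C₁ and U = Q²/(2C), so U₂/U₁ = C₁/C₂ = 0.250.
U₂ = 0.250 × 9.75×10⁻⁸ = 2.44×10⁻⁸ J.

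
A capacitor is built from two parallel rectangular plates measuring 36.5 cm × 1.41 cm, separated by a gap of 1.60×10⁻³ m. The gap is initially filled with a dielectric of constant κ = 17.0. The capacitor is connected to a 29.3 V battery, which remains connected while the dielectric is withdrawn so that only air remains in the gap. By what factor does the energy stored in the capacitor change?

0.0588

Battery connected ⇒ V is held fixed.
C₂ = 0.0588 C₁ and U = ½CV², so U₂/U₁ = C₂/C₁ = 0.0588.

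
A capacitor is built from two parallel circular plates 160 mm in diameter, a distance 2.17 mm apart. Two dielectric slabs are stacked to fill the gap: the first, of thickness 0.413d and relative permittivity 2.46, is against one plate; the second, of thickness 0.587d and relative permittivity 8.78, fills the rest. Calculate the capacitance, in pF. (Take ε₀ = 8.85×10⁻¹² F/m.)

A = π(160/2 mm)² = 2.01×10⁻² m².
Stacked slabs ⇒ two capacitors in series, each with the full plate area.
C₁ = κ₁ε₀A/d₁ = 2.46 × 8.85×10⁻¹² × 2.01×10⁻² / 8.96×10⁻⁴ = 4.88×10⁻¹⁰ F.
C₂ = κ₂ε₀A/d₂ = 8.78 × 8.85×10⁻¹² × 2.01×10⁻² / 1.27×10⁻³ = 1.23×10⁻⁹ F.
C = (1/C₁ + 1/C₂)⁻¹ = 3.49×10⁻¹⁰ F.

C ≈ 349 pF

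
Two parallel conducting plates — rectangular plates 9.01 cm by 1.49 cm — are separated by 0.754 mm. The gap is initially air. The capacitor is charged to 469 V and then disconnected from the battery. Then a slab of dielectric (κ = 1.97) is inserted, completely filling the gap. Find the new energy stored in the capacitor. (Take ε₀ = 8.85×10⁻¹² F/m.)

A = 9.01 × 1.49 cm² = 1.34×10⁻³ m².
Initially C₁ = ε₀A/d = 8.85×10⁻¹² × 1.34×10⁻³ / 7.54×10⁻⁴ = 1.58×10⁻¹¹ F.
U₁ = 1.73×10⁻⁶ J.
Isolated ⇒ Q is held fixed. C₂ = 1.97 C₁ and U = Q²/(2C), so U₂/U₁ = C₁/C₂ = 0.508.
U₂ = 0.508 × 1.73×10⁻⁶ = 8.80×10⁻⁷ J.

0.880 μJ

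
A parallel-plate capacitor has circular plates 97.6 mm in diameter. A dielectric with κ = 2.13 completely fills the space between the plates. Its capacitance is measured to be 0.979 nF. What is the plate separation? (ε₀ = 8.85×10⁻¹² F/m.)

A = π(97.6/2 mm)² = 7.48×10⁻³ m².
d = κε₀A/C = 2.13 × 8.85×10⁻¹² × 7.48×10⁻³ / 9.79×10⁻¹⁰ = 1.44×10⁻⁴ m.

144 μm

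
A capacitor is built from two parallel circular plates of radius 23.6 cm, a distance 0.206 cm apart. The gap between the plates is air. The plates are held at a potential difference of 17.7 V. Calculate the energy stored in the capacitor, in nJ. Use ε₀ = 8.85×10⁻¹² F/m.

118 nJ

A = π(23.6 cm)² = 0.175 m².
C = ε₀A/d = 8.85×10⁻¹² × 0.175 / 2.06×10⁻³ = 7.52×10⁻¹⁰ F.
U = ½CV² = ½ × 7.52×10⁻¹⁰ × (17.7)² = 1.18×10⁻⁷ J.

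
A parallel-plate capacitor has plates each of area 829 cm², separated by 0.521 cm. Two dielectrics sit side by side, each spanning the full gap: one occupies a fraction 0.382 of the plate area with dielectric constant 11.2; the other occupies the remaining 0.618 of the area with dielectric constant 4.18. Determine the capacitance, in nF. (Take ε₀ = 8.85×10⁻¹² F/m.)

0.966 nF

A = 829 cm² = 8.29×10⁻² m².
Side-by-side slabs ⇒ two capacitors in parallel, each spanning the full gap.
C₁ = κ₁ε₀A₁/d = 11.2 × 8.85×10⁻¹² × 3.17×10⁻² / 5.21×10⁻³ = 6.02×10⁻¹⁰ F.
C₂ = κ₂ε₀A₂/d = 4.18 × 8.85×10⁻¹² × 5.12×10⁻² / 5.21×10⁻³ = 3.64×10⁻¹⁰ F.
C = C₁ + C₂ = 9.66×10⁻¹⁰ F.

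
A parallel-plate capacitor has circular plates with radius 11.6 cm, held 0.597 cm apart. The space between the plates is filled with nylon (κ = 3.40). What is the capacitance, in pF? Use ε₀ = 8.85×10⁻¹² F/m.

A = π(11.6 cm)² = 4.23×10⁻² m².
C = κε₀A/d = 3.40 × 8.85×10⁻¹² × 4.23×10⁻² / 5.97×10⁻³ = 2.13×10⁻¹⁰ F.

213 pF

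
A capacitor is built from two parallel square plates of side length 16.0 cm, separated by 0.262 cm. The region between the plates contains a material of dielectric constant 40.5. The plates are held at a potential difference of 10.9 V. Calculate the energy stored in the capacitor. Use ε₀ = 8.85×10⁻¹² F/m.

208 nJ

A = (16.0 cm)² = 2.56×10⁻² m².
C = κε₀A/d = 40.5 × 8.85×10⁻¹² × 2.56×10⁻² / 2.62×10⁻³ = 3.50×10⁻⁹ F.
U = ½CV² = ½ × 3.50×10⁻⁹ × (10.9)² = 2.08×10⁻⁷ J.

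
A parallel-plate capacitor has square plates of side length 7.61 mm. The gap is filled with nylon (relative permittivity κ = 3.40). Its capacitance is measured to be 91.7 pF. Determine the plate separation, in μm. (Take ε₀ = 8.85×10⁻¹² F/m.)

A = (7.61 mm)² = 5.79×10⁻⁵ m².
d = κε₀A/C = 3.40 × 8.85×10⁻¹² × 5.79×10⁻⁵ / 9.17×10⁻¹¹ = 1.90×10⁻⁵ m.

d ≈ 19.0 μm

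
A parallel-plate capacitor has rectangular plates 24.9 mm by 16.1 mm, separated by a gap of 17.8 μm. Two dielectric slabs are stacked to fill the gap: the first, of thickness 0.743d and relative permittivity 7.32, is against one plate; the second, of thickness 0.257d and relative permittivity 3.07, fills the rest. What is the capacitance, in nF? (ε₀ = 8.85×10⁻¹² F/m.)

C ≈ 1.08 nF

A = 24.9 × 16.1 mm² = 4.01×10⁻⁴ m².
Stacked slabs ⇒ two capacitors in series, each with the full plate area.
C₁ = κ₁ε₀A/d₁ = 7.32 × 8.85×10⁻¹² × 4.01×10⁻⁴ / 1.32×10⁻⁵ = 1.96×10⁻⁹ F.
C₂ = κ₂ε₀A/d₂ = 3.07 × 8.85×10⁻¹² × 4.01×10⁻⁴ / 4.57×10⁻⁶ = 2.38×10⁻⁹ F.
C = (1/C₁ + 1/C₂)⁻¹ = 1.08×10⁻⁹ F.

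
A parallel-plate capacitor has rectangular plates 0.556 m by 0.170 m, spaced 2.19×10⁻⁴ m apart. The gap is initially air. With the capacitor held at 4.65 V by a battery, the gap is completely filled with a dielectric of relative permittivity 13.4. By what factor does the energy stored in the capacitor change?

U₂/U₁ ≈ 13.4

Battery connected ⇒ V is held fixed.
C₂ = 13.4 C₁ and U = ½CV², so U₂/U₁ = C₂/C₁ = 13.4.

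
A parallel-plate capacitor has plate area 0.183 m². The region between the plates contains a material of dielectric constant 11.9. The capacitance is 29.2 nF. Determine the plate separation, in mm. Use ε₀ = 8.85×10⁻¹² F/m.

d = κε₀A/C = 11.9 × 8.85×10⁻¹² × 0.183 / 2.92×10⁻⁸ = 6.60×10⁻⁴ m.

0.660 mm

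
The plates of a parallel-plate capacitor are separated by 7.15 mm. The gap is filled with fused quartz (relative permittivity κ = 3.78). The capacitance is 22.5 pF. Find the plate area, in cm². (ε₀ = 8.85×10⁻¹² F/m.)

A = Cd/(κε₀) = 2.25×10⁻¹¹ × 7.15×10⁻³ / (3.78 × 8.85×10⁻¹²) = 4.81×10⁻³ m².

48.1 cm²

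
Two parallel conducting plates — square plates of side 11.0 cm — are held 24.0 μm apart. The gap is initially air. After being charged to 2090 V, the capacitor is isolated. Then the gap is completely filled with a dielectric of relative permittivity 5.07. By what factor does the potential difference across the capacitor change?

Isolated ⇒ Q is held fixed.
C₂ = 5.07 C₁ and V = Q/C, so V₂/V₁ = C₁/C₂ = 0.197.

0.197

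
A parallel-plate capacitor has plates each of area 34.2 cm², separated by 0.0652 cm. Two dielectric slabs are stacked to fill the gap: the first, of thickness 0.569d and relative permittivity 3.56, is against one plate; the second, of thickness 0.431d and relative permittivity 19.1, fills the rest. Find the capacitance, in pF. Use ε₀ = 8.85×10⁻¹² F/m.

A = 34.2 cm² = 3.42×10⁻³ m².
Stacked slabs ⇒ two capacitors in series, each with the full plate area.
C₁ = κ₁ε₀A/d₁ = 3.56 × 8.85×10⁻¹² × 3.42×10⁻³ / 3.71×10⁻⁴ = 2.90×10⁻¹⁰ F.
C₂ = κ₂ε₀A/d₂ = 19.1 × 8.85×10⁻¹² × 3.42×10⁻³ / 2.81×10⁻⁴ = 2.06×10⁻⁹ F.
C = (1/C₁ + 1/C₂)⁻¹ = 2.55×10⁻¹⁰ F.

255 pF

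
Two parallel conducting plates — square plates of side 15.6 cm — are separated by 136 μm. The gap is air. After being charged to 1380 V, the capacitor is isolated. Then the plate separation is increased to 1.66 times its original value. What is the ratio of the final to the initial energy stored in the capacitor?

Isolated ⇒ Q is held fixed.
C₂ = 0.602 C₁ and U = Q²/(2C), so U₂/U₁ = C₁/C₂ = 1.66.

1.66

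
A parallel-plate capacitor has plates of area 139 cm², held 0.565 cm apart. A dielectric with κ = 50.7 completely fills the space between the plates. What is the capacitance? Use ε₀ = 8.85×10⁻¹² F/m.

A = 139 cm² = 1.39×10⁻² m².
C = κε₀A/d = 50.7 × 8.85×10⁻¹² × 1.39×10⁻² / 5.65×10⁻³ = 1.10×10⁻⁹ F.

C ≈ 1.10 nF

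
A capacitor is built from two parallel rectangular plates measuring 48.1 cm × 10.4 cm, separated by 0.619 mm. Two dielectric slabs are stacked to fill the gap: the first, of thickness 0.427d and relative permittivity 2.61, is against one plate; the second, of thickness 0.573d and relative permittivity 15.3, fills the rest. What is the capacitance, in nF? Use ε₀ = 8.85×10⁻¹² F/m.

A = 48.1 × 10.4 cm² = 5.00×10⁻² m².
Stacked slabs ⇒ two capacitors in series, each with the full plate area.
C₁ = κ₁ε₀A/d₁ = 2.61 × 8.85×10⁻¹² × 5.00×10⁻² / 2.64×10⁻⁴ = 4.37×10⁻⁹ F.
C₂ = κ₂ε₀A/d₂ = 15.3 × 8.85×10⁻¹² × 5.00×10⁻² / 3.55×10⁻⁴ = 1.91×10⁻⁸ F.
C = (1/C₁ + 1/C₂)⁻¹ = 3.56×10⁻⁹ F.

C ≈ 3.56 nF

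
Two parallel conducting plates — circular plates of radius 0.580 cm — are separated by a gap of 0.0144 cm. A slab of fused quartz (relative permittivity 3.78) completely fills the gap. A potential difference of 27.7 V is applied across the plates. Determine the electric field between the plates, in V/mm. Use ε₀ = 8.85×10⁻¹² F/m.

E = V/d = 27.7 / 1.44×10⁻⁴ = 1.92×10⁵ V/m.

192 V/mm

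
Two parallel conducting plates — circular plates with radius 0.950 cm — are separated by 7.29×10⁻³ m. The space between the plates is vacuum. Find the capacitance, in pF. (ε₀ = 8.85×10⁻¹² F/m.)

A = π(0.950 cm)² = 2.84×10⁻⁴ m².
C = ε₀A/d = 8.85×10⁻¹² × 2.84×10⁻⁴ / 7.29×10⁻³ = 3.44×10⁻¹³ F.

C ≈ 0.344 pF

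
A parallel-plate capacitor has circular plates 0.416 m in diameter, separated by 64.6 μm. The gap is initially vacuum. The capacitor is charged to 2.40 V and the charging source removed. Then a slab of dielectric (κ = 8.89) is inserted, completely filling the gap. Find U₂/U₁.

Isolated ⇒ Q is held fixed.
C₂ = 8.89 C₁ and U = Q²/(2C), so U₂/U₁ = C₁/C₂ = 0.112.

0.112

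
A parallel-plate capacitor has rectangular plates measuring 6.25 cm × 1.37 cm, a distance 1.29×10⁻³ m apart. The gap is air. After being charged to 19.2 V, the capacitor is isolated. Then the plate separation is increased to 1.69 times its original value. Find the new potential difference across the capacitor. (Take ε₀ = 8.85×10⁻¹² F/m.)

32.4 V

A = 6.25 × 1.37 cm² = 8.56×10⁻⁴ m².
Initially C₁ = ε₀A/d = 8.85×10⁻¹² × 8.56×10⁻⁴ / 1.29×10⁻³ = 5.87×10⁻¹² F.
V₁ = 19.2 V.
Isolated ⇒ Q is held fixed. C₂ = 0.592 C₁ and V = Q/C, so V₂/V₁ = C₁/C₂ = 1.69.
V₂ = 1.69 × 19.2 = 32.4 V.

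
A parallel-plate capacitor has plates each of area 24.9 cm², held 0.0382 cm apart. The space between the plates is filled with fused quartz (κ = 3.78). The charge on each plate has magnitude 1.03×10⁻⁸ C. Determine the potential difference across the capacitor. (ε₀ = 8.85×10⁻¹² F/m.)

A = 24.9 cm² = 2.49×10⁻³ m².
C = κε₀A/d = 3.78 × 8.85×10⁻¹² × 2.49×10⁻³ / 3.82×10⁻⁴ = 2.18×10⁻¹⁰ F.
V = Q/C = 1.03×10⁻⁸ / 2.18×10⁻¹⁰ = 47.2 V.

V ≈ 47.2 V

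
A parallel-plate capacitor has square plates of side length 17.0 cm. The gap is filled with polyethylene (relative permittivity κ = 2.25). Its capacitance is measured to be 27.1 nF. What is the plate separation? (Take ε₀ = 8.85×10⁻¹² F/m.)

21.2 μm

A = (17.0 cm)² = 2.89×10⁻² m².
d = κε₀A/C = 2.25 × 8.85×10⁻¹² × 2.89×10⁻² / 2.71×10⁻⁸ = 2.12×10⁻⁵ m.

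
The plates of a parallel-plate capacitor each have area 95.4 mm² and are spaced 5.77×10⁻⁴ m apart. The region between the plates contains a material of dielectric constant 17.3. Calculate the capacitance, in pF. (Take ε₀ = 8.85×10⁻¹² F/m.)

A = 95.4 mm² = 9.54×10⁻⁵ m².
C = κε₀A/d = 17.3 × 8.85×10⁻¹² × 9.54×10⁻⁵ / 5.77×10⁻⁴ = 2.53×10⁻¹¹ F.

25.3 pF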